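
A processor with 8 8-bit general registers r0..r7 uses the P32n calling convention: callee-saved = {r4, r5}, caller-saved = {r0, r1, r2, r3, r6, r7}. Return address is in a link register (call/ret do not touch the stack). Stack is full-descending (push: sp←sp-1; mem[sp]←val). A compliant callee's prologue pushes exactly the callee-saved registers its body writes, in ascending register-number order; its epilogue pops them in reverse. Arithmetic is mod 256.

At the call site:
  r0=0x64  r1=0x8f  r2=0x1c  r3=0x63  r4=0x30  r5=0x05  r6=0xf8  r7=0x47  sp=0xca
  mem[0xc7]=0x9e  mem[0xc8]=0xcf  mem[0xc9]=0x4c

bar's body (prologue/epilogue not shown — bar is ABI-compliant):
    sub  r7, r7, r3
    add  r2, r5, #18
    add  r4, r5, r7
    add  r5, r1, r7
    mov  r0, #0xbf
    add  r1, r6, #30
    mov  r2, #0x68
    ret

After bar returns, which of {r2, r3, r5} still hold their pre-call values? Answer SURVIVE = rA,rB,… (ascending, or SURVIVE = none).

SURVIVE = r3,r5

prologue: push r4 -> mem[0xc9]=0x30, sp=0xc9
prologue: push r5 -> mem[0xc8]=0x05, sp=0xc8
body[0] sub  r7, r7, r3 -> r7=0xe4
body[1] add  r2, r5, #18 -> r2=0x17
body[2] add  r4, r5, r7 -> r4=0xe9
body[3] add  r5, r1, r7 -> r5=0x73
body[4] mov  r0, #0xbf -> r0=0xbf
body[5] add  r1, r6, #30 -> r1=0x16
body[6] mov  r2, #0x68 -> r2=0x68
epilogue: pop r5=0x05, sp=0xc9
epilogue: pop r4=0x30, sp=0xca
r2: caller-saved, written=True
r3: caller-saved, written=False
r5: callee-saved, written=True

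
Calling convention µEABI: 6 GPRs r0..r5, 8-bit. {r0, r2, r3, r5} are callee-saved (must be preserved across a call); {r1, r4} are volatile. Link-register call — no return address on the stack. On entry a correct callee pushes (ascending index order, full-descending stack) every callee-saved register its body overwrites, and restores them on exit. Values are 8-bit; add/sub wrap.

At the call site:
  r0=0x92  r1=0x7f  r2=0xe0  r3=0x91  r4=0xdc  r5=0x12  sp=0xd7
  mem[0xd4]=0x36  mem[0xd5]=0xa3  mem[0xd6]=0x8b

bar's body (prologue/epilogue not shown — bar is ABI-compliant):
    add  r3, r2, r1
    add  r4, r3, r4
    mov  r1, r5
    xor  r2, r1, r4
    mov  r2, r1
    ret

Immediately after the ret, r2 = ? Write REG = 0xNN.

prologue: push r2 → mem[0xd6]=0xe0, sp=0xd6
prologue: push r3 → mem[0xd5]=0x91, sp=0xd5
body[0] add  r3, r2, r1 → r3=0x5f
body[1] add  r4, r3, r4 → r4=0x3b
body[2] mov  r1, r5 → r1=0x12
body[3] xor  r2, r1, r4 → r2=0x29
body[4] mov  r2, r1 → r2=0x12
epilogue: pop r3=0x91, sp=0xd6
epilogue: pop r2=0xe0, sp=0xd7
r2 is callee-saved → restored

REG = 0xe0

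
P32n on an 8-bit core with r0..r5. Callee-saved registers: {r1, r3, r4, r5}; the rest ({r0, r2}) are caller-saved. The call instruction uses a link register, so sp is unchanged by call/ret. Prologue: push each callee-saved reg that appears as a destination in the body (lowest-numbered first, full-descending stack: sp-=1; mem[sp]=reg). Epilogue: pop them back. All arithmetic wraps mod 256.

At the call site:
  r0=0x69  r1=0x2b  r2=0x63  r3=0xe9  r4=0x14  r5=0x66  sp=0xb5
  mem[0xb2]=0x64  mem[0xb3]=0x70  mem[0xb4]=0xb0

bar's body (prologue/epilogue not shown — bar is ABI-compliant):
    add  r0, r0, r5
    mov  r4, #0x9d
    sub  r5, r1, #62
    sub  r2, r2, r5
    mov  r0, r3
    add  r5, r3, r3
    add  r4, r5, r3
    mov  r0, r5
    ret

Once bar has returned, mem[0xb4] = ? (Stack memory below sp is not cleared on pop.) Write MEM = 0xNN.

MEM = 0x14

prologue: push r4 → mem[0xb4]=0x14, sp=0xb4
prologue: push r5 → mem[0xb3]=0x66, sp=0xb3
body[0] add  r0, r0, r5 → r0=0xcf
body[1] mov  r4, #0x9d → r4=0x9d
body[2] sub  r5, r1, #62 → r5=0xed
body[3] sub  r2, r2, r5 → r2=0x76
body[4] mov  r0, r3 → r0=0xe9
body[5] add  r5, r3, r3 → r5=0xd2
body[6] add  r4, r5, r3 → r4=0xbb
body[7] mov  r0, r5 → r0=0xd2
epilogue: pop r5=0x66, sp=0xb4
epilogue: pop r4=0x14, sp=0xb5
prologue pushed ['r4', 'r5'] at ['0xb4', '0xb3']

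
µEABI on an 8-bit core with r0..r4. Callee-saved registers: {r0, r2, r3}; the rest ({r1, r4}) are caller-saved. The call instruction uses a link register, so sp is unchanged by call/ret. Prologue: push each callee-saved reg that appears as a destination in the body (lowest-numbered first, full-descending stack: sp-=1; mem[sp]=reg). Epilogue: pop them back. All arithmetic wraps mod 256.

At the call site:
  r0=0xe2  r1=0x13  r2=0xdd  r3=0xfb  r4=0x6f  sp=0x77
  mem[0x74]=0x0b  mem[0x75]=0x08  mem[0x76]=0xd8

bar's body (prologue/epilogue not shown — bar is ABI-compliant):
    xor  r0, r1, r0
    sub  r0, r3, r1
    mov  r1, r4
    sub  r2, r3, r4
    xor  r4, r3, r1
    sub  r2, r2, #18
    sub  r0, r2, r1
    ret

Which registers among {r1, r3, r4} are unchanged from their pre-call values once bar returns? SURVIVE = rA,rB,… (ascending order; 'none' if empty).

SURVIVE = r3

prologue: push r0 → mem[0x76]=0xe2, sp=0x76
prologue: push r2 → mem[0x75]=0xdd, sp=0x75
body[0] xor  r0, r1, r0 → r0=0xf1
body[1] sub  r0, r3, r1 → r0=0xe8
body[2] mov  r1, r4 → r1=0x6f
body[3] sub  r2, r3, r4 → r2=0x8c
body[4] xor  r4, r3, r1 → r4=0x94
body[5] sub  r2, r2, #18 → r2=0x7a
body[6] sub  r0, r2, r1 → r0=0x0b
epilogue: pop r2=0xdd, sp=0x76
epilogue: pop r0=0xe2, sp=0x77
r1: caller-saved, written=True
r3: callee-saved, written=False
r4: caller-saved, written=True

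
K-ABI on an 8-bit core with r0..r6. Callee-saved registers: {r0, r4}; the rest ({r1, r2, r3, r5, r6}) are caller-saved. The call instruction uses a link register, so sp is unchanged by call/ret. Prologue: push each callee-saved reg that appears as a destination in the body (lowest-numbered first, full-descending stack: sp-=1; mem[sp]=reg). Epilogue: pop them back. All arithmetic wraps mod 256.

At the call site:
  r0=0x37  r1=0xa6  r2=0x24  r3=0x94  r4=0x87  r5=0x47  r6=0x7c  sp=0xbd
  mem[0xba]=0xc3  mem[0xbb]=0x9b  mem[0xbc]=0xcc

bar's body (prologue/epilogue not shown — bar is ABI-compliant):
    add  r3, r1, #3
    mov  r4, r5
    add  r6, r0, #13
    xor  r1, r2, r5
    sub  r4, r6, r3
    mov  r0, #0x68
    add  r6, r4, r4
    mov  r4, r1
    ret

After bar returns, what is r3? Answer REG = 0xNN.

prologue: push r0 → mem[0xbc]=0x37, sp=0xbc
prologue: push r4 → mem[0xbb]=0x87, sp=0xbb
body[0] add  r3, r1, #3 → r3=0xa9
body[1] mov  r4, r5 → r4=0x47
body[2] add  r6, r0, #13 → r6=0x44
body[3] xor  r1, r2, r5 → r1=0x63
body[4] sub  r4, r6, r3 → r4=0x9b
body[5] mov  r0, #0x68 → r0=0x68
body[6] add  r6, r4, r4 → r6=0x36
body[7] mov  r4, r1 → r4=0x63
epilogue: pop r4=0x87, sp=0xbc
epilogue: pop r0=0x37, sp=0xbd
r3 is caller-saved → body value

REG = 0xa9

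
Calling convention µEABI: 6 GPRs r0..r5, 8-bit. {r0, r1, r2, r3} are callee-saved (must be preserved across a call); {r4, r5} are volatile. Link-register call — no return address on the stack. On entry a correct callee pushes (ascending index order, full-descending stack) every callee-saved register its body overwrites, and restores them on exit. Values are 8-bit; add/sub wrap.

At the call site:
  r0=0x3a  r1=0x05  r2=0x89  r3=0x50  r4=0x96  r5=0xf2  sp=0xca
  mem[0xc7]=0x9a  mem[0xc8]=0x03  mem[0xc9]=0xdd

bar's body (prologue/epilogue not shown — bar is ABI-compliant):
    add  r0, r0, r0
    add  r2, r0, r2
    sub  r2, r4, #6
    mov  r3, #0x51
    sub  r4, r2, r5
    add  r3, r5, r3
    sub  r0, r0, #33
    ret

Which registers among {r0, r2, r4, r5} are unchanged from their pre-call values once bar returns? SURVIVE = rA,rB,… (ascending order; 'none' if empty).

prologue: push r0 -> mem[0xc9]=0x3a, sp=0xc9
prologue: push r2 -> mem[0xc8]=0x89, sp=0xc8
prologue: push r3 -> mem[0xc7]=0x50, sp=0xc7
body[0] add  r0, r0, r0 -> r0=0x74
body[1] add  r2, r0, r2 -> r2=0xfd
body[2] sub  r2, r4, #6 -> r2=0x90
body[3] mov  r3, #0x51 -> r3=0x51
body[4] sub  r4, r2, r5 -> r4=0x9e
body[5] add  r3, r5, r3 -> r3=0x43
body[6] sub  r0, r0, #33 -> r0=0x53
epilogue: pop r3=0x50, sp=0xc8
epilogue: pop r2=0x89, sp=0xc9
epilogue: pop r0=0x3a, sp=0xca
r0: callee-saved, written=True
r2: callee-saved, written=True
r4: caller-saved, written=True
r5: caller-saved, written=False

SURVIVE = r0,r2,r5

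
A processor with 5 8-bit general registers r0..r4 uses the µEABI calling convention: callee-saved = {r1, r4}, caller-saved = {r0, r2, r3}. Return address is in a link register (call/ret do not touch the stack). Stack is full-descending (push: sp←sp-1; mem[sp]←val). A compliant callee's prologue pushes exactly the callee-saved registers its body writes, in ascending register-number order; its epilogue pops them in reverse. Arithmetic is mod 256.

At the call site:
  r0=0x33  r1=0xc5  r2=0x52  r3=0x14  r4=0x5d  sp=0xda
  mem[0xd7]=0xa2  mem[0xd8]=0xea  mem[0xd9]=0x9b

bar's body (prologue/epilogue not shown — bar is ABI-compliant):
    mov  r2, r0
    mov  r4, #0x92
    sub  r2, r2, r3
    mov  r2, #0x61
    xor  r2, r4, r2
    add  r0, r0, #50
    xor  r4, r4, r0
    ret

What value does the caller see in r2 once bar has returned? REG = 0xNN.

REG = 0xf3

prologue: push r4 -> mem[0xd9]=0x5d, sp=0xd9
body[0] mov  r2, r0 -> r2=0x33
body[1] mov  r4, #0x92 -> r4=0x92
body[2] sub  r2, r2, r3 -> r2=0x1f
body[3] mov  r2, #0x61 -> r2=0x61
body[4] xor  r2, r4, r2 -> r2=0xf3
body[5] add  r0, r0, #50 -> r0=0x65
body[6] xor  r4, r4, r0 -> r4=0xf7
epilogue: pop r4=0x5d, sp=0xda
r2 is caller-saved -> body value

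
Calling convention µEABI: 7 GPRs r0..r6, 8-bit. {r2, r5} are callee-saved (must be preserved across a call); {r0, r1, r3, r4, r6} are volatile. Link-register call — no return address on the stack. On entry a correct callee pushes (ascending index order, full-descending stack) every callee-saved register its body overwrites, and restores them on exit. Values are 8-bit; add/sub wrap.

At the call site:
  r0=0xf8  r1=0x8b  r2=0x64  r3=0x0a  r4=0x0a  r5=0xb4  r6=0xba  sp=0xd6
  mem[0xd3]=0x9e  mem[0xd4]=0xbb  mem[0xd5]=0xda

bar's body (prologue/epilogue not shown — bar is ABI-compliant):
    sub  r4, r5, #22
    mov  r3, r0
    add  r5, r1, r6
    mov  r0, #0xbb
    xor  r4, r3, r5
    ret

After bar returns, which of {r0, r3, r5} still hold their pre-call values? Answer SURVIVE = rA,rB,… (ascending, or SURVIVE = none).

SURVIVE = r5

prologue: push r5 → mem[0xd5]=0xb4, sp=0xd5
body[0] sub  r4, r5, #22 → r4=0x9e
body[1] mov  r3, r0 → r3=0xf8
body[2] add  r5, r1, r6 → r5=0x45
body[3] mov  r0, #0xbb → r0=0xbb
body[4] xor  r4, r3, r5 → r4=0xbd
epilogue: pop r5=0xb4, sp=0xd6
r0: caller-saved, written=True
r3: caller-saved, written=True
r5: callee-saved, written=True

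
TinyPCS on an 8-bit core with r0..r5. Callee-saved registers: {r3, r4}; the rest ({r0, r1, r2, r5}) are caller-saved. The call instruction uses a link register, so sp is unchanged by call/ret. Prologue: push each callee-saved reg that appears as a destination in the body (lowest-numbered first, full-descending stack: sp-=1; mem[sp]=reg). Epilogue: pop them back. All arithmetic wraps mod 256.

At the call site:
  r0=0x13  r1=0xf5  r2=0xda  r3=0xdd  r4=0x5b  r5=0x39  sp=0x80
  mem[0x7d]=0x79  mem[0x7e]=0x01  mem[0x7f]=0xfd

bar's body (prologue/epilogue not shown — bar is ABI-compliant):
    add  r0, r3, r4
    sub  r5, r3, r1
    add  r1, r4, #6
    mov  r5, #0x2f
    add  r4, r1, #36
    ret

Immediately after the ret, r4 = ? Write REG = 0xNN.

REG = 0x5b

prologue: push r4 -> mem[0x7f]=0x5b, sp=0x7f
body[0] add  r0, r3, r4 -> r0=0x38
body[1] sub  r5, r3, r1 -> r5=0xe8
body[2] add  r1, r4, #6 -> r1=0x61
body[3] mov  r5, #0x2f -> r5=0x2f
body[4] add  r4, r1, #36 -> r4=0x85
epilogue: pop r4=0x5b, sp=0x80
r4 is callee-saved -> restored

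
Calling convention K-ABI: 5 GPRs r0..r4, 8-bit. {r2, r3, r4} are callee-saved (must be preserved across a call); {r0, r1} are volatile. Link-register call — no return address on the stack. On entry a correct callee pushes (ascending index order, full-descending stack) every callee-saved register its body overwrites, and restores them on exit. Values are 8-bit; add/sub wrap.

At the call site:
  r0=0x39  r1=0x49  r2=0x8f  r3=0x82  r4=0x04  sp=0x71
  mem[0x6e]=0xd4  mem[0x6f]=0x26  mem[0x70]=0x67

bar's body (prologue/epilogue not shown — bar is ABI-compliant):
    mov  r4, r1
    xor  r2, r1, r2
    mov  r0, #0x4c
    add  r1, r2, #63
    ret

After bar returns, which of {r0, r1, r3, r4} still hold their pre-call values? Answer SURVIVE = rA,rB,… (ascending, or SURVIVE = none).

prologue: push r2 -> mem[0x70]=0x8f, sp=0x70
prologue: push r4 -> mem[0x6f]=0x04, sp=0x6f
body[0] mov  r4, r1 -> r4=0x49
body[1] xor  r2, r1, r2 -> r2=0xc6
body[2] mov  r0, #0x4c -> r0=0x4c
body[3] add  r1, r2, #63 -> r1=0x05
epilogue: pop r4=0x04, sp=0x70
epilogue: pop r2=0x8f, sp=0x71
r0: caller-saved, written=True
r1: caller-saved, written=True
r3: callee-saved, written=False
r4: callee-saved, written=True

SURVIVE = r3,r4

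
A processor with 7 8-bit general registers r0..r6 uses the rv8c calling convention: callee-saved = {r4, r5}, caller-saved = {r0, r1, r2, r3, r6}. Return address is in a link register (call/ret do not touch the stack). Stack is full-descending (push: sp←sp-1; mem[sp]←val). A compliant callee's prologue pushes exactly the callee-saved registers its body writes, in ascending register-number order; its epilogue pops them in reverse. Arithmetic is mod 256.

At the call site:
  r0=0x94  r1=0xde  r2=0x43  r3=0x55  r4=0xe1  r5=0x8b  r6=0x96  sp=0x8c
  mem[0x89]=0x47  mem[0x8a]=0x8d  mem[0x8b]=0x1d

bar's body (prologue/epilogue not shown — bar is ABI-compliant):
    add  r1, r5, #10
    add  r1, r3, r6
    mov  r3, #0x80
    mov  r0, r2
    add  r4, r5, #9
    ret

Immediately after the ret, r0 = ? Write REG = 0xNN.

REG = 0x43

prologue: push r4 → mem[0x8b]=0xe1, sp=0x8b
body[0] add  r1, r5, #10 → r1=0x95
body[1] add  r1, r3, r6 → r1=0xeb
body[2] mov  r3, #0x80 → r3=0x80
body[3] mov  r0, r2 → r0=0x43
body[4] add  r4, r5, #9 → r4=0x94
epilogue: pop r4=0xe1, sp=0x8c
r0 is caller-saved → body value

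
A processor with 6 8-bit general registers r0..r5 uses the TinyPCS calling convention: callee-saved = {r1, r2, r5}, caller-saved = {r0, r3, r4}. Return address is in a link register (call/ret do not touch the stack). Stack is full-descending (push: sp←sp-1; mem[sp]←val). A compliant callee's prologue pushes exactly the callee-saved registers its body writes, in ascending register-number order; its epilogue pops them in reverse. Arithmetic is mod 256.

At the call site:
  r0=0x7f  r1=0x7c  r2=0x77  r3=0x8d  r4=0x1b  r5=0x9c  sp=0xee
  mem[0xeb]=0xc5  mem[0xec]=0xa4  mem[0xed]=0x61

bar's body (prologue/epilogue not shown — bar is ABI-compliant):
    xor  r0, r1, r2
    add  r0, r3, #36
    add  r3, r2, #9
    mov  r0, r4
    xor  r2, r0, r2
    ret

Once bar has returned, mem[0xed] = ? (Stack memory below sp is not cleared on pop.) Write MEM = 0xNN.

MEM = 0x77

prologue: push r2 -> mem[0xed]=0x77, sp=0xed
body[0] xor  r0, r1, r2 -> r0=0x0b
body[1] add  r0, r3, #36 -> r0=0xb1
body[2] add  r3, r2, #9 -> r3=0x80
body[3] mov  r0, r4 -> r0=0x1b
body[4] xor  r2, r0, r2 -> r2=0x6c
epilogue: pop r2=0x77, sp=0xee
prologue pushed ['r2'] at ['0xed']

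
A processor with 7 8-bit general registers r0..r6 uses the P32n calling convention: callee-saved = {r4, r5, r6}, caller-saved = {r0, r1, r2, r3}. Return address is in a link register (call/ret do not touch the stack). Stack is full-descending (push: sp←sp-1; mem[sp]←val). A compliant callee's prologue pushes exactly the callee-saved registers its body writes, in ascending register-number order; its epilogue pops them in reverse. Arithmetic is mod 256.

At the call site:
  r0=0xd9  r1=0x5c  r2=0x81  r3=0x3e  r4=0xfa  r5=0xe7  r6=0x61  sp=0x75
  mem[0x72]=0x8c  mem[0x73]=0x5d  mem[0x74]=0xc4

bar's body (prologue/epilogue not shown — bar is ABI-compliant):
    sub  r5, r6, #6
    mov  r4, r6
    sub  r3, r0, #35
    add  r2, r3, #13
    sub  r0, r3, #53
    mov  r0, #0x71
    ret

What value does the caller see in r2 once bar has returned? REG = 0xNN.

REG = 0xc3

prologue: push r4 -> mem[0x74]=0xfa, sp=0x74
prologue: push r5 -> mem[0x73]=0xe7, sp=0x73
body[0] sub  r5, r6, #6 -> r5=0x5b
body[1] mov  r4, r6 -> r4=0x61
body[2] sub  r3, r0, #35 -> r3=0xb6
body[3] add  r2, r3, #13 -> r2=0xc3
body[4] sub  r0, r3, #53 -> r0=0x81
body[5] mov  r0, #0x71 -> r0=0x71
epilogue: pop r5=0xe7, sp=0x74
epilogue: pop r4=0xfa, sp=0x75
r2 is caller-saved -> body value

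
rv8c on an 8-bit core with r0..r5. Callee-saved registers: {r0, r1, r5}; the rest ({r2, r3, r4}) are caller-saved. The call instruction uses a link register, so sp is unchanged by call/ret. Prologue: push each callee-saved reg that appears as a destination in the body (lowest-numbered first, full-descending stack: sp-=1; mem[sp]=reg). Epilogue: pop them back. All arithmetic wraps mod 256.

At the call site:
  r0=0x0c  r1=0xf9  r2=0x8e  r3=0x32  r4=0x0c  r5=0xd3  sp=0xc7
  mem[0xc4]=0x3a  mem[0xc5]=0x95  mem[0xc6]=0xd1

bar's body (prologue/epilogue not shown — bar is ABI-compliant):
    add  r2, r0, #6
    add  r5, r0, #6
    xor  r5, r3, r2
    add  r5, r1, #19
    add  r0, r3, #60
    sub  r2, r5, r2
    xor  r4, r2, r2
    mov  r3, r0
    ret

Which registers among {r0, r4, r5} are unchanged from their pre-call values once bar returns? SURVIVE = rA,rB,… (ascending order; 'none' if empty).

prologue: push r0 -> mem[0xc6]=0x0c, sp=0xc6
prologue: push r5 -> mem[0xc5]=0xd3, sp=0xc5
body[0] add  r2, r0, #6 -> r2=0x12
body[1] add  r5, r0, #6 -> r5=0x12
body[2] xor  r5, r3, r2 -> r5=0x20
body[3] add  r5, r1, #19 -> r5=0x0c
body[4] add  r0, r3, #60 -> r0=0x6e
body[5] sub  r2, r5, r2 -> r2=0xfa
body[6] xor  r4, r2, r2 -> r4=0x00
body[7] mov  r3, r0 -> r3=0x6e
epilogue: pop r5=0xd3, sp=0xc6
epilogue: pop r0=0x0c, sp=0xc7
r0: callee-saved, written=True
r4: caller-saved, written=True
r5: callee-saved, written=True

SURVIVE = r0,r5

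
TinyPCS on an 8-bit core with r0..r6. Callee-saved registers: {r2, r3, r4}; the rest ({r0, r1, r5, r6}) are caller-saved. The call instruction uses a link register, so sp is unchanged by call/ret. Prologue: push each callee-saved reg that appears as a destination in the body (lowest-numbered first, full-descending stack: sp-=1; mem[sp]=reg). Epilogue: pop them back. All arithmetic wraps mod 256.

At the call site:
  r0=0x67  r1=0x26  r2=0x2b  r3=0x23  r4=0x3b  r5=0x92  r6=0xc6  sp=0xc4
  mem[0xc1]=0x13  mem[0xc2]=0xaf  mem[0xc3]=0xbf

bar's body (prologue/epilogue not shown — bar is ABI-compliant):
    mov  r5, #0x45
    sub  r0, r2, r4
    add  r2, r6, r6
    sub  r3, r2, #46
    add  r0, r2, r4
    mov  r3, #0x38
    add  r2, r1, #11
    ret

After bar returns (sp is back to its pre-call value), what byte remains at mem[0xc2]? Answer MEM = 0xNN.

MEM = 0x23

prologue: push r2 → mem[0xc3]=0x2b, sp=0xc3
prologue: push r3 → mem[0xc2]=0x23, sp=0xc2
body[0] mov  r5, #0x45 → r5=0x45
body[1] sub  r0, r2, r4 → r0=0xf0
body[2] add  r2, r6, r6 → r2=0x8c
body[3] sub  r3, r2, #46 → r3=0x5e
body[4] add  r0, r2, r4 → r0=0xc7
body[5] mov  r3, #0x38 → r3=0x38
body[6] add  r2, r1, #11 → r2=0x31
epilogue: pop r3=0x23, sp=0xc3
epilogue: pop r2=0x2b, sp=0xc4
prologue pushed ['r2', 'r3'] at ['0xc3', '0xc2']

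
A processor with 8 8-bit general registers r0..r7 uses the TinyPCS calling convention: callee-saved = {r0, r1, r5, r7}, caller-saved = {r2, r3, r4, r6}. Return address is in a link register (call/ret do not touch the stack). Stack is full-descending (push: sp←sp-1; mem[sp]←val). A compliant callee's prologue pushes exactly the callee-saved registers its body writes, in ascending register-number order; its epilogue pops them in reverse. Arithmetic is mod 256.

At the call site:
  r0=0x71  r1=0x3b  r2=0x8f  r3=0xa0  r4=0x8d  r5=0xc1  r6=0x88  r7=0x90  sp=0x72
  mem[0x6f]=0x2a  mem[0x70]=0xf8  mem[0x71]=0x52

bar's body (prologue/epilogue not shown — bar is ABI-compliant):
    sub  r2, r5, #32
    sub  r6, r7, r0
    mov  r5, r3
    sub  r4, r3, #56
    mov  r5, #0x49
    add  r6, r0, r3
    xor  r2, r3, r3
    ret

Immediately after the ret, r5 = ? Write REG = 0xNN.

REG = 0xc1

prologue: push r5 -> mem[0x71]=0xc1, sp=0x71
body[0] sub  r2, r5, #32 -> r2=0xa1
body[1] sub  r6, r7, r0 -> r6=0x1f
body[2] mov  r5, r3 -> r5=0xa0
body[3] sub  r4, r3, #56 -> r4=0x68
body[4] mov  r5, #0x49 -> r5=0x49
body[5] add  r6, r0, r3 -> r6=0x11
body[6] xor  r2, r3, r3 -> r2=0x00
epilogue: pop r5=0xc1, sp=0x72
r5 is callee-saved -> restored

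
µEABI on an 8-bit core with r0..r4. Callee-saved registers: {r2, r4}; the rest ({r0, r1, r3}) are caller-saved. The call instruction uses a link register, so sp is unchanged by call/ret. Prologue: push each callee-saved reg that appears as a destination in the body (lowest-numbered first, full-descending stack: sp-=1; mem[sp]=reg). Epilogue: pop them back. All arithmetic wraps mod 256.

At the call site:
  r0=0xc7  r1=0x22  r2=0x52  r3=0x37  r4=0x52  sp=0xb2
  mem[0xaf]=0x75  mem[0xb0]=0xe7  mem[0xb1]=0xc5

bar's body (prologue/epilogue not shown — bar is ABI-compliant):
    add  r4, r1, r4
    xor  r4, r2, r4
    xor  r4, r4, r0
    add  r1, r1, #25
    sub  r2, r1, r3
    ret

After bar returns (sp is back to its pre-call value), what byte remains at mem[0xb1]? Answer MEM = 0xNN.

prologue: push r2 -> mem[0xb1]=0x52, sp=0xb1
prologue: push r4 -> mem[0xb0]=0x52, sp=0xb0
body[0] add  r4, r1, r4 -> r4=0x74
body[1] xor  r4, r2, r4 -> r4=0x26
body[2] xor  r4, r4, r0 -> r4=0xe1
body[3] add  r1, r1, #25 -> r1=0x3b
body[4] sub  r2, r1, r3 -> r2=0x04
epilogue: pop r4=0x52, sp=0xb1
epilogue: pop r2=0x52, sp=0xb2
prologue pushed ['r2', 'r4'] at ['0xb1', '0xb0']

MEM = 0x52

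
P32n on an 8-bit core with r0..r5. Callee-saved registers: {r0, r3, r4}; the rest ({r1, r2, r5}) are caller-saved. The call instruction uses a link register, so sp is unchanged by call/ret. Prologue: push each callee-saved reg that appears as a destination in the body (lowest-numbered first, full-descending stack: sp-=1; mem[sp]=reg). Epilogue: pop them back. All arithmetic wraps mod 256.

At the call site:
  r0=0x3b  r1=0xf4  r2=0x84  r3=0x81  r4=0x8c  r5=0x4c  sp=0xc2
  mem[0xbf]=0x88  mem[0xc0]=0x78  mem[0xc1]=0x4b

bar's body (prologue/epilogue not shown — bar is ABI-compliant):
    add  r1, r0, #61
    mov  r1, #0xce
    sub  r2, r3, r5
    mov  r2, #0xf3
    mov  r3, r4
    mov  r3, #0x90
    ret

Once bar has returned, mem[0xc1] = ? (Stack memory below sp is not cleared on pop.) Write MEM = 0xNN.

prologue: push r3 -> mem[0xc1]=0x81, sp=0xc1
body[0] add  r1, r0, #61 -> r1=0x78
body[1] mov  r1, #0xce -> r1=0xce
body[2] sub  r2, r3, r5 -> r2=0x35
body[3] mov  r2, #0xf3 -> r2=0xf3
body[4] mov  r3, r4 -> r3=0x8c
body[5] mov  r3, #0x90 -> r3=0x90
epilogue: pop r3=0x81, sp=0xc2
prologue pushed ['r3'] at ['0xc1']

MEM = 0x81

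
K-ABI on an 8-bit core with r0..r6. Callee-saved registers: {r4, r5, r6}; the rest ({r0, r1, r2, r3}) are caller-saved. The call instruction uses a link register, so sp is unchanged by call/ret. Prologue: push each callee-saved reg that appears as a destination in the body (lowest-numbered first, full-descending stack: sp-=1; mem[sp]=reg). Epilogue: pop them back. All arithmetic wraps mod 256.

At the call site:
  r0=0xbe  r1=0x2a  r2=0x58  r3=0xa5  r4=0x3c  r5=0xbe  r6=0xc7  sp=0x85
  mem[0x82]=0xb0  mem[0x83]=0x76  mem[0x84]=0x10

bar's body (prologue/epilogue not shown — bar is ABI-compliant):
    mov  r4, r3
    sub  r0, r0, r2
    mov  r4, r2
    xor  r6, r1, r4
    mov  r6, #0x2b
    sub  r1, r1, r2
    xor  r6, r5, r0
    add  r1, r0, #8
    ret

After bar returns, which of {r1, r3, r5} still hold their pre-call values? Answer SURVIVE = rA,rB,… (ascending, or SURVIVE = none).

SURVIVE = r3,r5

prologue: push r4 → mem[0x84]=0x3c, sp=0x84
prologue: push r6 → mem[0x83]=0xc7, sp=0x83
body[0] mov  r4, r3 → r4=0xa5
body[1] sub  r0, r0, r2 → r0=0x66
body[2] mov  r4, r2 → r4=0x58
body[3] xor  r6, r1, r4 → r6=0x72
body[4] mov  r6, #0x2b → r6=0x2b
body[5] sub  r1, r1, r2 → r1=0xd2
body[6] xor  r6, r5, r0 → r6=0xd8
body[7] add  r1, r0, #8 → r1=0x6e
epilogue: pop r6=0xc7, sp=0x84
epilogue: pop r4=0x3c, sp=0x85
r1: caller-saved, written=True
r3: caller-saved, written=False
r5: callee-saved, written=False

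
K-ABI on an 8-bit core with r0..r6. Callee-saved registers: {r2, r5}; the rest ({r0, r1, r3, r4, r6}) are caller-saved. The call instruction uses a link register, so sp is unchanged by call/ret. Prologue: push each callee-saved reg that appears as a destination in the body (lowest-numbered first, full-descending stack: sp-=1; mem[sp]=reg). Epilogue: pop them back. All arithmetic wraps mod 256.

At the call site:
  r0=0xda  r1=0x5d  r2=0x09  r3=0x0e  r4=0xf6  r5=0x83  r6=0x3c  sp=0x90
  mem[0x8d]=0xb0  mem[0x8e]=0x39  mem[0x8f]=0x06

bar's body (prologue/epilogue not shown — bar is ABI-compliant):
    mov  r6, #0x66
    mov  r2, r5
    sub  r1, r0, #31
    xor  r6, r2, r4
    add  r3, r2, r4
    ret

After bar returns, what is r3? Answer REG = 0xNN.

REG = 0x79

prologue: push r2 -> mem[0x8f]=0x09, sp=0x8f
body[0] mov  r6, #0x66 -> r6=0x66
body[1] mov  r2, r5 -> r2=0x83
body[2] sub  r1, r0, #31 -> r1=0xbb
body[3] xor  r6, r2, r4 -> r6=0x75
body[4] add  r3, r2, r4 -> r3=0x79
epilogue: pop r2=0x09, sp=0x90
r3 is caller-saved -> body value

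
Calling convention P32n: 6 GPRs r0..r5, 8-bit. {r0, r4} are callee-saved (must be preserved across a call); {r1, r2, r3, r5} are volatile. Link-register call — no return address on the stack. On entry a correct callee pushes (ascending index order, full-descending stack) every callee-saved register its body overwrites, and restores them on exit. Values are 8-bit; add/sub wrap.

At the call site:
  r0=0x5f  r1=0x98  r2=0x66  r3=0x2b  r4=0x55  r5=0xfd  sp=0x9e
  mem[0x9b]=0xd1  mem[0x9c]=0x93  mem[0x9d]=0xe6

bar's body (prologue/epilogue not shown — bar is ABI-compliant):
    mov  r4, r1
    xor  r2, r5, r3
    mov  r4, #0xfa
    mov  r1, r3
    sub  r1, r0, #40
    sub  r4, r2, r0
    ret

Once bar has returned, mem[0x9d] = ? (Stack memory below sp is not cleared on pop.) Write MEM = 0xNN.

prologue: push r4 → mem[0x9d]=0x55, sp=0x9d
body[0] mov  r4, r1 → r4=0x98
body[1] xor  r2, r5, r3 → r2=0xd6
body[2] mov  r4, #0xfa → r4=0xfa
body[3] mov  r1, r3 → r1=0x2b
body[4] sub  r1, r0, #40 → r1=0x37
body[5] sub  r4, r2, r0 → r4=0x77
epilogue: pop r4=0x55, sp=0x9e
prologue pushed ['r4'] at ['0x9d']

MEM = 0x55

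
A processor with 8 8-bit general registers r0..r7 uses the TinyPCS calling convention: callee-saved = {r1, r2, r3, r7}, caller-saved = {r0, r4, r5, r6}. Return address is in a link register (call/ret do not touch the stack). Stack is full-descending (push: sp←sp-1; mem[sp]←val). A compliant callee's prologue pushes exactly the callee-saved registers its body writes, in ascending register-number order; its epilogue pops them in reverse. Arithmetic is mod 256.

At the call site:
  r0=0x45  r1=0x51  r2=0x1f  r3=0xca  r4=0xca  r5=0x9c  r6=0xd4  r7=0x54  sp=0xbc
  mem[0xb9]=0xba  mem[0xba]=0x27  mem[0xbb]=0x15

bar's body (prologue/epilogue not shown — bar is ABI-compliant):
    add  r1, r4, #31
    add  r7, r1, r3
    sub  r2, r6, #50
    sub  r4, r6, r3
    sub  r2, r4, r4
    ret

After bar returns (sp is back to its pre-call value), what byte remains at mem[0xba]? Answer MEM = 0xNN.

MEM = 0x1f

prologue: push r1 → mem[0xbb]=0x51, sp=0xbb
prologue: push r2 → mem[0xba]=0x1f, sp=0xba
prologue: push r7 → mem[0xb9]=0x54, sp=0xb9
body[0] add  r1, r4, #31 → r1=0xe9
body[1] add  r7, r1, r3 → r7=0xb3
body[2] sub  r2, r6, #50 → r2=0xa2
body[3] sub  r4, r6, r3 → r4=0x0a
body[4] sub  r2, r4, r4 → r2=0x00
epilogue: pop r7=0x54, sp=0xba
epilogue: pop r2=0x1f, sp=0xbb
epilogue: pop r1=0x51, sp=0xbc
prologue pushed ['r1', 'r2', 'r7'] at ['0xbb', '0xba', '0xb9']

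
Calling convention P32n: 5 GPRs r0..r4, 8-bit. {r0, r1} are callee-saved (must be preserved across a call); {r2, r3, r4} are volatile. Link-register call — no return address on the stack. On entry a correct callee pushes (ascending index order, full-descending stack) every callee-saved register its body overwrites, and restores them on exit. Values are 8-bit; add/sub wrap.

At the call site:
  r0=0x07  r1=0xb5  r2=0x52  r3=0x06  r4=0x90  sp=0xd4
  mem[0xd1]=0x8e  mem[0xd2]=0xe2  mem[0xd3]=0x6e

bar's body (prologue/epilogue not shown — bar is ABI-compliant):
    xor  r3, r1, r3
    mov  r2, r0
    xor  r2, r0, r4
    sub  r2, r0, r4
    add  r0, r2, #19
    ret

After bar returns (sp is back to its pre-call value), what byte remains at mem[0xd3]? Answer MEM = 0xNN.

prologue: push r0 → mem[0xd3]=0x07, sp=0xd3
body[0] xor  r3, r1, r3 → r3=0xb3
body[1] mov  r2, r0 → r2=0x07
body[2] xor  r2, r0, r4 → r2=0x97
body[3] sub  r2, r0, r4 → r2=0x77
body[4] add  r0, r2, #19 → r0=0x8a
epilogue: pop r0=0x07, sp=0xd4
prologue pushed ['r0'] at ['0xd3']

MEM = 0x07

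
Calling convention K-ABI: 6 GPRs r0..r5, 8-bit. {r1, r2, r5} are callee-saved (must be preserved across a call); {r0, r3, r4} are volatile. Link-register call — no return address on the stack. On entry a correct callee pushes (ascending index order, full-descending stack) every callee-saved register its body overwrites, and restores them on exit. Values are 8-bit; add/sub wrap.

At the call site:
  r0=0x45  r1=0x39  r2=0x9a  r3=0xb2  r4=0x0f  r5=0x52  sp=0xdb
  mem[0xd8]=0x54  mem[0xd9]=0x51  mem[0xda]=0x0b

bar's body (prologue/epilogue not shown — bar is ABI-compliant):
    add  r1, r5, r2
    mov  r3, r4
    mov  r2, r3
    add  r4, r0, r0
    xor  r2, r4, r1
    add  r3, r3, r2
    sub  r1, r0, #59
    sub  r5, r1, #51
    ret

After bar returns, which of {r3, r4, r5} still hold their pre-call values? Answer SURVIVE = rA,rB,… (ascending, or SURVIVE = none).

SURVIVE = r5

prologue: push r1 -> mem[0xda]=0x39, sp=0xda
prologue: push r2 -> mem[0xd9]=0x9a, sp=0xd9
prologue: push r5 -> mem[0xd8]=0x52, sp=0xd8
body[0] add  r1, r5, r2 -> r1=0xec
body[1] mov  r3, r4 -> r3=0x0f
body[2] mov  r2, r3 -> r2=0x0f
body[3] add  r4, r0, r0 -> r4=0x8a
body[4] xor  r2, r4, r1 -> r2=0x66
body[5] add  r3, r3, r2 -> r3=0x75
body[6] sub  r1, r0, #59 -> r1=0x0a
body[7] sub  r5, r1, #51 -> r5=0xd7
epilogue: pop r5=0x52, sp=0xd9
epilogue: pop r2=0x9a, sp=0xda
epilogue: pop r1=0x39, sp=0xdb
r3: caller-saved, written=True
r4: caller-saved, written=True
r5: callee-saved, written=True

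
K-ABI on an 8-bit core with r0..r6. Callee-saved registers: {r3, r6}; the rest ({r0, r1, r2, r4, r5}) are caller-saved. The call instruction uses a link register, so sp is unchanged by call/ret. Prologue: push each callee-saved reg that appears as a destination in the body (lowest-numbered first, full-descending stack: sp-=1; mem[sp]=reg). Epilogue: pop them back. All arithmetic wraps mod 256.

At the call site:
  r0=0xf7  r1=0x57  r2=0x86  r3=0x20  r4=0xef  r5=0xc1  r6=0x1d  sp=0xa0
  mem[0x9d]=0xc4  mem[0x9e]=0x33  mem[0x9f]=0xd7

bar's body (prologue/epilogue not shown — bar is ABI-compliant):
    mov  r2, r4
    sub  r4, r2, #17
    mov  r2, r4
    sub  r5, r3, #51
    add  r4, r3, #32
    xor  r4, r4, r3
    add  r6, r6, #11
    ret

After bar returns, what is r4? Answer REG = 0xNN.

REG = 0x60

prologue: push r6 -> mem[0x9f]=0x1d, sp=0x9f
body[0] mov  r2, r4 -> r2=0xef
body[1] sub  r4, r2, #17 -> r4=0xde
body[2] mov  r2, r4 -> r2=0xde
body[3] sub  r5, r3, #51 -> r5=0xed
body[4] add  r4, r3, #32 -> r4=0x40
body[5] xor  r4, r4, r3 -> r4=0x60
body[6] add  r6, r6, #11 -> r6=0x28
epilogue: pop r6=0x1d, sp=0xa0
r4 is caller-saved -> body value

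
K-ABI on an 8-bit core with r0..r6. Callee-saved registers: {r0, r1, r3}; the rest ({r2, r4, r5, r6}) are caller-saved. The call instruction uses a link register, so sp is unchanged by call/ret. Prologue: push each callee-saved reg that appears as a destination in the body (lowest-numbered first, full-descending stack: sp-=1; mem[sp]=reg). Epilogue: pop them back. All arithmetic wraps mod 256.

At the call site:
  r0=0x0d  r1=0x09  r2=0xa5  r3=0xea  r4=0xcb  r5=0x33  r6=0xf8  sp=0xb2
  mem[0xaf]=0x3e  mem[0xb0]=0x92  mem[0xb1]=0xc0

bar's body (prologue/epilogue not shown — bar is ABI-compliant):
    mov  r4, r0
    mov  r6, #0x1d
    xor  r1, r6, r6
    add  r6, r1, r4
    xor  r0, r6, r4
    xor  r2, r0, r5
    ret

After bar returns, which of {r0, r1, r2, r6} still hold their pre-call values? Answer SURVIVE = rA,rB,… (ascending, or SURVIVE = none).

prologue: push r0 → mem[0xb1]=0x0d, sp=0xb1
prologue: push r1 → mem[0xb0]=0x09, sp=0xb0
body[0] mov  r4, r0 → r4=0x0d
body[1] mov  r6, #0x1d → r6=0x1d
body[2] xor  r1, r6, r6 → r1=0x00
body[3] add  r6, r1, r4 → r6=0x0d
body[4] xor  r0, r6, r4 → r0=0x00
body[5] xor  r2, r0, r5 → r2=0x33
epilogue: pop r1=0x09, sp=0xb1
epilogue: pop r0=0x0d, sp=0xb2
r0: callee-saved, written=True
r1: callee-saved, written=True
r2: caller-saved, written=True
r6: caller-saved, written=True

SURVIVE = r0,r1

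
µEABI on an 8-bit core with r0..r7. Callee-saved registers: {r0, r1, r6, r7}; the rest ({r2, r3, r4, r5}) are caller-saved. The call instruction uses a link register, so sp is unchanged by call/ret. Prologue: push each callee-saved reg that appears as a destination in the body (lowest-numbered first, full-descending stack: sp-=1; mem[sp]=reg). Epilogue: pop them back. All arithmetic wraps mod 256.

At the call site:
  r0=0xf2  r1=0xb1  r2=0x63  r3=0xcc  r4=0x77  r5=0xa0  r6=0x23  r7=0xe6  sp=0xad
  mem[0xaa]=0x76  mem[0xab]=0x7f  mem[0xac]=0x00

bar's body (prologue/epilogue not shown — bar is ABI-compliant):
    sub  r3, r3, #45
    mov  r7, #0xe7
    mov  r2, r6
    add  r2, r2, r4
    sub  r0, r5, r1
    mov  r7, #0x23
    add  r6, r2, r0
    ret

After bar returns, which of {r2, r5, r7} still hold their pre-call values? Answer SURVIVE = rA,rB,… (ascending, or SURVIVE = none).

prologue: push r0 -> mem[0xac]=0xf2, sp=0xac
prologue: push r6 -> mem[0xab]=0x23, sp=0xab
prologue: push r7 -> mem[0xaa]=0xe6, sp=0xaa
body[0] sub  r3, r3, #45 -> r3=0x9f
body[1] mov  r7, #0xe7 -> r7=0xe7
body[2] mov  r2, r6 -> r2=0x23
body[3] add  r2, r2, r4 -> r2=0x9a
body[4] sub  r0, r5, r1 -> r0=0xef
body[5] mov  r7, #0x23 -> r7=0x23
body[6] add  r6, r2, r0 -> r6=0x89
epilogue: pop r7=0xe6, sp=0xab
epilogue: pop r6=0x23, sp=0xac
epilogue: pop r0=0xf2, sp=0xad
r2: caller-saved, written=True
r5: caller-saved, written=False
r7: callee-saved, written=True

SURVIVE = r5,r7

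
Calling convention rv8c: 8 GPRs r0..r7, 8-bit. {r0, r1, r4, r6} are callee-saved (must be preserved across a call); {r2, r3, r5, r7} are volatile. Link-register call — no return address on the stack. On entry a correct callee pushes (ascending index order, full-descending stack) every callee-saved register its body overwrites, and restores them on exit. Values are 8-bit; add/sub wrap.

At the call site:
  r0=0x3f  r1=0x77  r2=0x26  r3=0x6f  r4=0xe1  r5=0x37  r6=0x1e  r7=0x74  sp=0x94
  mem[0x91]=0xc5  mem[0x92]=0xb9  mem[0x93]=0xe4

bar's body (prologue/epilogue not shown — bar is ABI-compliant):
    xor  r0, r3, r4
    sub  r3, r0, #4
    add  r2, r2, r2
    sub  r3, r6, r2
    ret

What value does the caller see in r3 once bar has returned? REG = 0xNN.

prologue: push r0 -> mem[0x93]=0x3f, sp=0x93
body[0] xor  r0, r3, r4 -> r0=0x8e
body[1] sub  r3, r0, #4 -> r3=0x8a
body[2] add  r2, r2, r2 -> r2=0x4c
body[3] sub  r3, r6, r2 -> r3=0xd2
epilogue: pop r0=0x3f, sp=0x94
r3 is caller-saved -> body value

REG = 0xd2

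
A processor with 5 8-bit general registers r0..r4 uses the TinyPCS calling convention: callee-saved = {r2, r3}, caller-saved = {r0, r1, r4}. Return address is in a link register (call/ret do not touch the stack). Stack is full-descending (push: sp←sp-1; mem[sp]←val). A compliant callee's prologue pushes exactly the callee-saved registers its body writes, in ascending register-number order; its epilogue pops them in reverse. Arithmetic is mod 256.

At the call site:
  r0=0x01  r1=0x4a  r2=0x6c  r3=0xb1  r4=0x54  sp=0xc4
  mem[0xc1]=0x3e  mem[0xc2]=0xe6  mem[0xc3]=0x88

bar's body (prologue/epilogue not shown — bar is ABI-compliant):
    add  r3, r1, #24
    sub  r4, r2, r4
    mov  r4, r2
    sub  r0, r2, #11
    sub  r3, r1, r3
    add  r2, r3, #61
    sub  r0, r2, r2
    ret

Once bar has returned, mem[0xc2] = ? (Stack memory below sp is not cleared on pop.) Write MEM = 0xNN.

MEM = 0xb1

prologue: push r2 -> mem[0xc3]=0x6c, sp=0xc3
prologue: push r3 -> mem[0xc2]=0xb1, sp=0xc2
body[0] add  r3, r1, #24 -> r3=0x62
body[1] sub  r4, r2, r4 -> r4=0x18
body[2] mov  r4, r2 -> r4=0x6c
body[3] sub  r0, r2, #11 -> r0=0x61
body[4] sub  r3, r1, r3 -> r3=0xe8
body[5] add  r2, r3, #61 -> r2=0x25
body[6] sub  r0, r2, r2 -> r0=0x00
epilogue: pop r3=0xb1, sp=0xc3
epilogue: pop r2=0x6c, sp=0xc4
prologue pushed ['r2', 'r3'] at ['0xc3', '0xc2']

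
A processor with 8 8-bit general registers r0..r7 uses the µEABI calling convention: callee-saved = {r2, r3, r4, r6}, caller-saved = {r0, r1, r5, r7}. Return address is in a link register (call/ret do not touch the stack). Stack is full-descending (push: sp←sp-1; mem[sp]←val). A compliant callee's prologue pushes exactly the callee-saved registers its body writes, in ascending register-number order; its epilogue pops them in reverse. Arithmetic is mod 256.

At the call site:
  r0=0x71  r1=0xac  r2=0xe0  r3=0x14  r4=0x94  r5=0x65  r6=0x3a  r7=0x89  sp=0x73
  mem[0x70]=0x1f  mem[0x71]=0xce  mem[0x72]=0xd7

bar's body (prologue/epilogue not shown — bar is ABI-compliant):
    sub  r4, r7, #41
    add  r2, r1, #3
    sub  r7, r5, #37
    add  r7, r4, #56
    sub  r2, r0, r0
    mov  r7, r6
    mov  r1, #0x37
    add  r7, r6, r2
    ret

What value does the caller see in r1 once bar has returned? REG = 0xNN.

REG = 0x37

prologue: push r2 → mem[0x72]=0xe0, sp=0x72
prologue: push r4 → mem[0x71]=0x94, sp=0x71
body[0] sub  r4, r7, #41 → r4=0x60
body[1] add  r2, r1, #3 → r2=0xaf
body[2] sub  r7, r5, #37 → r7=0x40
body[3] add  r7, r4, #56 → r7=0x98
body[4] sub  r2, r0, r0 → r2=0x00
body[5] mov  r7, r6 → r7=0x3a
body[6] mov  r1, #0x37 → r1=0x37
body[7] add  r7, r6, r2 → r7=0x3a
epilogue: pop r4=0x94, sp=0x72
epilogue: pop r2=0xe0, sp=0x73
r1 is caller-saved → body value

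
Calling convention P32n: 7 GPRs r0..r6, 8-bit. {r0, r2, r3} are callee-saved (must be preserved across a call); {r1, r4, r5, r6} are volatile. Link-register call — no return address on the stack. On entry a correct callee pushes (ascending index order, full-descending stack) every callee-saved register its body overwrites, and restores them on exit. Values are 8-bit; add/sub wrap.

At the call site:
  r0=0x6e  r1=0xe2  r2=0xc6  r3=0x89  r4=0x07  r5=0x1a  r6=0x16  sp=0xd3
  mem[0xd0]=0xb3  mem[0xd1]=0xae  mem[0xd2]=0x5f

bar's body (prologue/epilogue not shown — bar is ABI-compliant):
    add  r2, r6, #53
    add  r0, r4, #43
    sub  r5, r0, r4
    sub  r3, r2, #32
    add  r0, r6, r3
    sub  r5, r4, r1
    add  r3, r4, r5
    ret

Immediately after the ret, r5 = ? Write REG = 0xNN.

REG = 0x25

prologue: push r0 → mem[0xd2]=0x6e, sp=0xd2
prologue: push r2 → mem[0xd1]=0xc6, sp=0xd1
prologue: push r3 → mem[0xd0]=0x89, sp=0xd0
body[0] add  r2, r6, #53 → r2=0x4b
body[1] add  r0, r4, #43 → r0=0x32
body[2] sub  r5, r0, r4 → r5=0x2b
body[3] sub  r3, r2, #32 → r3=0x2b
body[4] add  r0, r6, r3 → r0=0x41
body[5] sub  r5, r4, r1 → r5=0x25
body[6] add  r3, r4, r5 → r3=0x2c
epilogue: pop r3=0x89, sp=0xd1
epilogue: pop r2=0xc6, sp=0xd2
epilogue: pop r0=0x6e, sp=0xd3
r5 is caller-saved → body value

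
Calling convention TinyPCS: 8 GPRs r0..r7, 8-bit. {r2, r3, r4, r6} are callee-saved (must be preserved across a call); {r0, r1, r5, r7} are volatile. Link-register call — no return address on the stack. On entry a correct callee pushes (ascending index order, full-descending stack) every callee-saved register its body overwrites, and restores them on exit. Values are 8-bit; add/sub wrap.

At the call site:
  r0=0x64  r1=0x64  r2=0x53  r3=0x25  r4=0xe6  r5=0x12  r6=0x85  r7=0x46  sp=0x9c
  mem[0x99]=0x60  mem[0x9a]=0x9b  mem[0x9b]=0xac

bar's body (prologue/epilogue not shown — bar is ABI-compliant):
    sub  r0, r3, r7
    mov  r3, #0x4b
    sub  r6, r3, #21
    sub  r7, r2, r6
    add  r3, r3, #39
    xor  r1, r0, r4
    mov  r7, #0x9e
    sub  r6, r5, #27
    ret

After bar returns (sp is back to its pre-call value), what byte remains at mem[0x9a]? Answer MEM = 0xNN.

prologue: push r3 -> mem[0x9b]=0x25, sp=0x9b
prologue: push r6 -> mem[0x9a]=0x85, sp=0x9a
body[0] sub  r0, r3, r7 -> r0=0xdf
body[1] mov  r3, #0x4b -> r3=0x4b
body[2] sub  r6, r3, #21 -> r6=0x36
body[3] sub  r7, r2, r6 -> r7=0x1d
body[4] add  r3, r3, #39 -> r3=0x72
body[5] xor  r1, r0, r4 -> r1=0x39
body[6] mov  r7, #0x9e -> r7=0x9e
body[7] sub  r6, r5, #27 -> r6=0xf7
epilogue: pop r6=0x85, sp=0x9b
epilogue: pop r3=0x25, sp=0x9c
prologue pushed ['r3', 'r6'] at ['0x9b', '0x9a']

MEM = 0x85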